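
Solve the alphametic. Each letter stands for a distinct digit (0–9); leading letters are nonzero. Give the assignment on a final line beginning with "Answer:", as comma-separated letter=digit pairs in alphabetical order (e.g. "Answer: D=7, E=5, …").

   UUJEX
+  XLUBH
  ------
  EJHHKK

Step 1. [col 1: X + H ≡ K (mod 10)] several values work for K in column 1 (X + H ≡ K (mod 10), carry-in 0); try K=7 ⇒ K=7.
Step 2. [col 1: X + H ≡ K (mod 10)] several values work for X in column 1 (X + H ≡ K (mod 10), carry-in 0); try X=5. So X=5.
Step 3. [E] adding two 5-digit numbers gives at most 5+1 digits, and here it does — E is that final carry and must be 1, so E=1.
Step 4. [col 1: X + H ≡ K (mod 10)] in column 1 we have X+H≡K with carry-in 0; given X=5, K=7 and digits 1,5,7 already taken and all letters distinct, that pins H to 2, so H=2.
Step 5. [col 2: E + B ≡ K (mod 10)] in column 2 we have E+B≡K with carry-in 0; given E=1, K=7 and digits 1,2,5,7 already taken and all letters distinct, that pins B to 6. So B=6.
Step 6. [col 3: J + U ≡ H (mod 10)] U=8 is one option consistent with column 3 (J + U ≡ H (mod 10), carry-in 0) — take it ⇒ U=8.
Step 7. [col 3: J + U ≡ H (mod 10)] column 3: given U=8, H=2, carry-in 0, and digits 1,2,5,6,7,8 already taken and all letters distinct, J+U≡H (mod 10) forces J=4 ⇒ J=4.
Step 8. [col 4: U + L ≡ H (mod 10)] in column 4 we have U+L≡H with carry-in 1; given U=8, H=2 and digits 1,2,4,5,6,7,8 already taken and all letters distinct, that pins L to 3. So L=3.

Answer: B=6, E=1, H=2, J=4, K=7, L=3, U=8, X=5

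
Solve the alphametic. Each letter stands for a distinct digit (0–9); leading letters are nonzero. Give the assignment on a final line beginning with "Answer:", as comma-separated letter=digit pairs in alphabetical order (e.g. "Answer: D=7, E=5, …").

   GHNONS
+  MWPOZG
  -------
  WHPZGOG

Step 1. [W] adding two 6-digit numbers gives at most 6+1 digits, and here it does — W is that final carry and must be 1 ⇒ W=1.
Step 2. [col 1: S + G ≡ G (mod 10)] column 1: given nothing yet, carry-in 0, and digits 1 already taken and all letters distinct, S+G≡G (mod 10) forces S=0. So S=0.
Step 3. [col 1: S + G ≡ G (mod 10)] several values work for G in column 1 (S + G ≡ G (mod 10), carry-in 0); try G=8. So G=8.
Step 4. [col 2: N + Z ≡ O (mod 10)] no forcing yet in column 2 (carry-in 0); Z=7 is free and consistent — try it ⇒ Z=7.
Step 5. [col 2: N + Z ≡ O (mod 10)] several values work for N in column 2 (N + Z ≡ O (mod 10), carry-in 0); try N=2 ⇒ N=2.
Step 6. [col 2: N + Z ≡ O (mod 10)] in column 2 we have N+Z≡O with carry-in 0; given N=2, Z=7 and digits 0,1,2,7,8 already taken and all letters distinct, that pins O to 9, so O=9.
Step 7. [col 4: N + P ≡ Z (mod 10)] column 4 reads N+P+carry(1)=Z with N=2, Z=7; with digits 0,1,2,7,8,9 already taken and all letters distinct, the only value for P is 4, so P=4.
Step 8. [col 5: H + W ≡ P (mod 10)] from column 5 (W=1, P=4, carry-in 0, digits 0,1,2,4,7,8,9 already taken and all letters distinct): H must equal 3, so H=3.
Step 9. [col 6: G + M ≡ H (mod 10)] column 6: given G=8, H=3, carry-in 0, and digits 0,1,2,3,4,7,8,9 already taken and all letters distinct, G+M≡H (mod 10) forces M=5 ⇒ M=5.

Answer: G=8, H=3, M=5, N=2, O=9, P=4, S=0, W=1, Z=7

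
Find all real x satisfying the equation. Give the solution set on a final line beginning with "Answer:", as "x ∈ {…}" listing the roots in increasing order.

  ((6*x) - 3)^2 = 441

Step 1. [((6*x) - 3)^2 = 441] √ both sides: 441 ≥ 0 gives two branches ⇒ sqrt: (6*x) - 3 = 21 or -21.
Step 2. [(6*x) - 3 = 21 or -21] -3 is outermost — add 3 both sides, so sub: 6*x = 24 or -18.
Step 3. [6*x = 24 or -18] 6 out front; divide by 6, so div: x = 4 or -3.

Answer: x ∈ {-3, 4}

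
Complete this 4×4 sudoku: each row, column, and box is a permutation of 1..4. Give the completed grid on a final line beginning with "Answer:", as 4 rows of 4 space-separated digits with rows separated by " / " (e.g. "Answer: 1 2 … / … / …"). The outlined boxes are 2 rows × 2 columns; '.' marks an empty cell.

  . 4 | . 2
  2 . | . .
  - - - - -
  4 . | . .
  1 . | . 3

Step 1. [r1c3∈{1,3}] across row 1, 1 lands solely at r1c3, so r1c3=1.
Step 2. [r4c2∈{2}] r4c2 has the single candidate 2 ⇒ r4c2=2.
Step 3. [r2c3∈{3,4}] col 3 places 3 nowhere but r2c3 ⇒ r2c3=3.
Step 4. [r2c2∈{1}] r2c2 is down to just 1, so r2c2=1.
Step 5. [r3c4∈{1}] r3c4 has the single candidate 1 ⇒ r3c4=1.
Step 6. [r3c3∈{2}] r3c3 is down to just 2 ⇒ r3c3=2.
Step 7. [r2c4∈{4}] r2c4 has the single candidate 4. So r2c4=4.
Step 8. [r1c1∈{3}] r1c1 has the single candidate 3 ⇒ r1c1=3.
Step 9. [r3c2∈{3}] r3c2 is down to just 3, so r3c2=3.
Step 10. [r4c3∈{4}] only 4 remains possible at r4c3 ⇒ r4c3=4.

Answer: 3 4 1 2 / 2 1 3 4 / 4 3 2 1 / 1 2 4 3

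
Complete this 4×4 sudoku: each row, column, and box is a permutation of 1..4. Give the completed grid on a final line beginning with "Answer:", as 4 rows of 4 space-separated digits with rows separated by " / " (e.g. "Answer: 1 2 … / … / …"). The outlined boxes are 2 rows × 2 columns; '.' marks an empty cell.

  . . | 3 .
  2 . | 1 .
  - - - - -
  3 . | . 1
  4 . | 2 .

Step 1. [r2c4∈{4}] r2c4 is down to just 4. So r2c4=4.
Step 2. [r1c1∈{1}] only 1 remains possible at r1c1 ⇒ r1c1=1.
Step 3. [r4c4∈{3}] r4c4's peers cover all but 3 ⇒ r4c4=3.
Step 4. [r3c2∈{2}] only 2 remains possible at r3c2, so r3c2=2.
Step 5. [r2c2∈{3}] r2c2 is down to just 3. So r2c2=3.
Step 6. [r4c2∈{1}] r4c2 is down to just 1, so r4c2=1.
Step 7. [r1c4∈{2}] r1c4's peers cover all but 2. So r1c4=2.
Step 8. [r1c2∈{4}] r1c2's peers cover all but 4, so r1c2=4.
Step 9. [r3c3∈{4}] only 4 remains possible at r3c3. So r3c3=4.

Answer: 1 4 3 2 / 2 3 1 4 / 3 2 4 1 / 4 1 2 3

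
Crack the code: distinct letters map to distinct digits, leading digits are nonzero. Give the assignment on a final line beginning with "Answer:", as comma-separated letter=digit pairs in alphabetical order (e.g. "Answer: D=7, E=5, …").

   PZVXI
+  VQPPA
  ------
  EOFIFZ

Step 1. [col 1: I + A ≡ Z (mod 10)] A=2 is one option consistent with column 1 (I + A ≡ Z (mod 10), carry-in 0) — take it ⇒ A=2.
Step 2. [col 1: I + A ≡ Z (mod 10)] column 1 (I + A ≡ Z (mod 10), carry-in 0) doesn't pin I yet; pick I=4 and continue. So I=4.
Step 3. [col 1: I + A ≡ Z (mod 10)] in column 1 we have I+A≡Z with carry-in 0; given I=4, A=2 and digits 2,4 already taken and all letters distinct, that pins Z to 6. So Z=6.
Step 4. [col 2: X + P ≡ F (mod 10)] several values work for F in column 2 (X + P ≡ F (mod 10), carry-in 0); try F=7, so F=7.
Step 5. [col 2: X + P ≡ F (mod 10)] column 2 (X + P ≡ F (mod 10), carry-in 0) doesn't pin X yet; pick X=9 and continue, so X=9.
Step 6. [E] adding two 5-digit numbers gives at most 5+1 digits, and here it does — E is that final carry and must be 1 ⇒ E=1.
Step 7. [col 2: X + P ≡ F (mod 10)] in column 2 we have X+P≡F with carry-in 0; given X=9, F=7 and digits 1,2,4,6,7,9 already taken and all letters distinct, that pins P to 8. So P=8.
Step 8. [col 3: V + P ≡ I (mod 10)] column 3 reads V+P+carry(1)=I with P=8, I=4; with digits 1,2,4,6,7,8,9 already taken and all letters distinct, the only value for V is 5, so V=5.
Step 9. [col 4: Z + Q ≡ F (mod 10)] in column 4 we have Z+Q≡F with carry-in 1; given Z=6, F=7 and digits 1,2,4,5,6,7,8,9 already taken and all letters distinct, that pins Q to 0. So Q=0.
Step 10. [col 5: P + V ≡ O (mod 10)] column 5: given P=8, V=5, carry-in 0, and digits 0,1,2,4,5,6,7,8,9 already taken and all letters distinct, P+V≡O (mod 10) forces O=3, so O=3.

Answer: A=2, E=1, F=7, I=4, O=3, P=8, Q=0, V=5, X=9, Z=6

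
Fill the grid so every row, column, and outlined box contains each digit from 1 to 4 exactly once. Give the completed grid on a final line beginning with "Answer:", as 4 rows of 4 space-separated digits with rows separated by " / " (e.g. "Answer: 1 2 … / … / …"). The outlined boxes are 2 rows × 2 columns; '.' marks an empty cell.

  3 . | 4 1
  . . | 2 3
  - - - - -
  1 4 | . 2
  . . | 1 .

Step 1. [r1c2∈{2}] r1c2's peers cover all but 2. So r1c2=2.
Step 2. [r4c1∈{2}] r4c1 is down to just 2, so r4c1=2.
Step 3. [r2c2∈{1}] r2c2's peers cover all but 1 ⇒ r2c2=1.
Step 4. [r2c1∈{4}] only 4 remains possible at r2c1. So r2c1=4.
Step 5. [r3c3∈{3}] r3c3's peers cover all but 3, so r3c3=3.
Step 6. [r4c2∈{3}] r4c2 has the single candidate 3. So r4c2=3.
Step 7. [r4c4∈{4}] nothing but 4 survives at r4c4. So r4c4=4.

Answer: 3 2 4 1 / 4 1 2 3 / 1 4 3 2 / 2 3 1 4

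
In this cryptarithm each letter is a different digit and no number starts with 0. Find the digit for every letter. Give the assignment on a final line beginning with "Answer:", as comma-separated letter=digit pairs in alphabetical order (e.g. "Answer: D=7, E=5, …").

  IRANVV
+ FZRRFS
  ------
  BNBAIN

Step 1. [col 1: V + S ≡ N (mod 10)] several values work for S in column 1 (V + S ≡ N (mod 10), carry-in 0); try S=8 ⇒ S=8.
Step 2. [col 1: V + S ≡ N (mod 10)] column 1 (V + S ≡ N (mod 10), carry-in 0) doesn't pin N yet; pick N=1 and continue ⇒ N=1.
Step 3. [col 1: V + S ≡ N (mod 10)] from column 1 (S=8, N=1, carry-in 0, digits 1,8 already taken and all letters distinct): V must equal 3. So V=3.
Step 4. [col 2: V + F ≡ I (mod 10)] column 2 (V + F ≡ I (mod 10), carry-in 1) doesn't pin I yet; pick I=6 and continue ⇒ I=6.
Step 5. [col 2: V + F ≡ I (mod 10)] from column 2 (V=3, I=6, carry-in 1, digits 1,3,6,8 already taken and all letters distinct): F must equal 2 ⇒ F=2.
Step 6. [col 3: N + R ≡ A (mod 10)] no forcing yet in column 3 (carry-in 0); R=4 is free and consistent — try it. So R=4.
Step 7. [col 3: N + R ≡ A (mod 10)] in column 3 we have N+R≡A with carry-in 0; given N=1, R=4 and digits 1,2,3,4,6,8 already taken and all letters distinct, that pins A to 5 ⇒ A=5.
Step 8. [col 4: A + R ≡ B (mod 10)] from column 4 (A=5, R=4, carry-in 0, digits 1,2,3,4,5,6,8 already taken and all letters distinct): B must equal 9 ⇒ B=9.
Step 9. [col 5: R + Z ≡ N (mod 10)] column 5: given R=4, N=1, carry-in 0, and digits 1,2,3,4,5,6,8,9 already taken and all letters distinct, R+Z≡N (mod 10) forces Z=7, so Z=7.

Answer: A=5, B=9, F=2, I=6, N=1, R=4, S=8, V=3, Z=7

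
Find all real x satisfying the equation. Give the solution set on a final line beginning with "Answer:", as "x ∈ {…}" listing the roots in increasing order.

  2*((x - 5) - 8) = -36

Step 1. [2*((x - 5) - 8) = -36] 2·(inner) — divide through by 2 ⇒ div: (x - 5) - 8 = -18.
Step 2. [(x - 5) - 8 = -18] add 8: x sits inside (… - 8), so sub: x - 5 = -10.
Step 3. [x - 5 = -10] add 5: x sits inside (… - 5) ⇒ sub: x = -5.

Answer: x ∈ {-5}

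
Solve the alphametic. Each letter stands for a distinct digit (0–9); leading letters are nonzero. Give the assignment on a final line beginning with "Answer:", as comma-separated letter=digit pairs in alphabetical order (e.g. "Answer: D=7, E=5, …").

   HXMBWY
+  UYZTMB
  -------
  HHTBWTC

Step 1. [col 1: Y + B ≡ C (mod 10)] no forcing yet in column 1 (carry-in 0); Y=7 is free and consistent — try it. So Y=7.
Step 2. [col 1: Y + B ≡ C (mod 10)] several values work for C in column 1 (Y + B ≡ C (mod 10), carry-in 0); try C=0, so C=0.
Step 3. [H] the sum has 7 digits but both addends have 6; that extra leading digit H is the final carry, namely 1. So H=1.
Step 4. [col 1: Y + B ≡ C (mod 10)] from column 1 (Y=7, C=0, carry-in 0, digits 0,1,7 already taken and all letters distinct): B must equal 3, so B=3.
Step 5. [col 2: W + M ≡ T (mod 10)] no forcing yet in column 2 (carry-in 1); M=5 is free and consistent — try it. So M=5.
Step 6. [col 2: W + M ≡ T (mod 10)] several values work for T in column 2 (W + M ≡ T (mod 10), carry-in 1); try T=2 ⇒ T=2.
Step 7. [col 2: W + M ≡ T (mod 10)] in column 2 we have W+M≡T with carry-in 1; given M=5, T=2 and digits 0,1,2,3,5,7 already taken and all letters distinct, that pins W to 6 ⇒ W=6.
Step 8. [col 4: M + Z ≡ B (mod 10)] column 4 reads M+Z+carry(0)=B with M=5, B=3; with digits 0,1,2,3,5,6,7 already taken and all letters distinct, the only value for Z is 8, so Z=8.
Step 9. [col 5: X + Y ≡ T (mod 10)] column 5: given Y=7, T=2, carry-in 1, and digits 0,1,2,3,5,6,7,8 already taken and all letters distinct, X+Y≡T (mod 10) forces X=4. So X=4.
Step 10. [col 6: H + U ≡ H (mod 10)] from column 6 (H=1, carry-in 1, digits 0,1,2,3,4,5,6,7,8 already taken and all letters distinct): U must equal 9, so U=9.

Answer: B=3, C=0, H=1, M=5, T=2, U=9, W=6, X=4, Y=7, Z=8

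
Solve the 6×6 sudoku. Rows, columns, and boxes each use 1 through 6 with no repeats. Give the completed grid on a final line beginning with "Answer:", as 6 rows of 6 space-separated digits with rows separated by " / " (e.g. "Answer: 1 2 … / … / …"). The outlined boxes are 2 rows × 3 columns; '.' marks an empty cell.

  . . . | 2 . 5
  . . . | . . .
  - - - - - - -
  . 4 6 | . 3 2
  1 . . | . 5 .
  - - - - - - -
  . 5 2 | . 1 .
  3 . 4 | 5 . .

Step 1. [r2c6∈{1,3,4,6}] in col 6, 1 fits only at r2c6, so r2c6=1.
Step 2. [r6c6∈{6}] nothing but 6 survives at r6c6. So r6c6=6.
Step 3. [r2c4∈{3,4,6}] box 2 places 3 nowhere but r2c4 ⇒ r2c4=3.
Step 4. [r2c1∈{2,4,5,6}] across col 1, 2 lands solely at r2c1 ⇒ r2c1=2.
Step 5. [r2c2∈{6}] only 6 remains possible at r2c2. So r2c2=6.
Step 6. [r4c6∈{4}] only 4 remains possible at r4c6. So r4c6=4.
Step 7. [r1c3∈{1,3}] across col 3, 1 lands solely at r1c3, so r1c3=1.
Step 8. [r4c3∈{3}] nothing but 3 survives at r4c3. So r4c3=3.
Step 9. [r1c5∈{4,6}] 6 has one home in row 1: r1c5 ⇒ r1c5=6.
Step 10. [r6c5∈{2}] r6c5's peers cover all but 2. So r6c5=2.
Step 11. [r4c4∈{6}] r4c4's peers cover all but 6, so r4c4=6.
Step 12. [r5c1∈{6}] r5c1 has the single candidate 6, so r5c1=6.
Step 13. [r6c2∈{1}] r6c2 has the single candidate 1 ⇒ r6c2=1.
Step 14. [r2c5∈{4}] r2c5's peers cover all but 4, so r2c5=4.
Step 15. [r3c1∈{5}] nothing but 5 survives at r3c1. So r3c1=5.
Step 16. [r1c1∈{4}] r1c1's peers cover all but 4. So r1c1=4.
Step 17. [r2c3∈{5}] r2c3 has the single candidate 5. So r2c3=5.
Step 18. [r4c2∈{2}] r4c2's peers cover all but 2 ⇒ r4c2=2.
Step 19. [r1c2∈{3}] r1c2's peers cover all but 3. So r1c2=3.
Step 20. [r5c6∈{3}] nothing but 3 survives at r5c6 ⇒ r5c6=3.
Step 21. [r3c4∈{1}] r3c4 has the single candidate 1 ⇒ r3c4=1.
Step 22. [r5c4∈{4}] nothing but 4 survives at r5c4 ⇒ r5c4=4.

Answer: 4 3 1 2 6 5 / 2 6 5 3 4 1 / 5 4 6 1 3 2 / 1 2 3 6 5 4 / 6 5 2 4 1 3 / 3 1 4 5 2 6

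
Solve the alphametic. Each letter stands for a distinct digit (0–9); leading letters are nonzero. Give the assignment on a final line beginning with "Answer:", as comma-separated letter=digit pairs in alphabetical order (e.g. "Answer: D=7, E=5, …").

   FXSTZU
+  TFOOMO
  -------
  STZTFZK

Step 1. [col 1: U + O ≡ K (mod 10)] several values work for U in column 1 (U + O ≡ K (mod 10), carry-in 0); try U=2, so U=2.
Step 2. [col 1: U + O ≡ K (mod 10)] several values work for O in column 1 (U + O ≡ K (mod 10), carry-in 0); try O=4. So O=4.
Step 3. [col 1: U + O ≡ K (mod 10)] in column 1 we have U+O≡K with carry-in 0; given U=2, O=4 and digits 2,4 already taken and all letters distinct, that pins K to 6. So K=6.
Step 4. [S] S is the leading digit of a 7-digit sum of two 6-digit numbers; the final carry is exactly 1, so S=1.
Step 5. [col 2: Z + M ≡ Z (mod 10)] column 2: given nothing yet, carry-in 0, and digits 1,2,4,6 already taken and all letters distinct, Z+M≡Z (mod 10) forces M=0, so M=0.
Step 6. [col 2: Z + M ≡ Z (mod 10)] Z=7 is one option consistent with column 2 (Z + M ≡ Z (mod 10), carry-in 0) — take it, so Z=7.
Step 7. [col 3: T + O ≡ F (mod 10)] several values work for F in column 3 (T + O ≡ F (mod 10), carry-in 0); try F=9, so F=9.
Step 8. [col 3: T + O ≡ F (mod 10)] column 3: given O=4, F=9, carry-in 0, and digits 0,1,2,4,6,7,9 already taken and all letters distinct, T+O≡F (mod 10) forces T=5, so T=5.
Step 9. [col 5: X + F ≡ Z (mod 10)] column 5 reads X+F+carry(0)=Z with F=9, Z=7; with digits 0,1,2,4,5,6,7,9 already taken and all letters distinct, the only value for X is 8. So X=8.

Answer: F=9, K=6, M=0, O=4, S=1, T=5, U=2, X=8, Z=7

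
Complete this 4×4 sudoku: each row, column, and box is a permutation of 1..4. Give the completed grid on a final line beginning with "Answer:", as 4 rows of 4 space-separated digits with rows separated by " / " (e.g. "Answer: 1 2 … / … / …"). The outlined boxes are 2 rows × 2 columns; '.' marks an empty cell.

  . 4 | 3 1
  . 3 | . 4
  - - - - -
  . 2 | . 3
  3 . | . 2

Step 1. [r4c2∈{1}] r4c2 is down to just 1 ⇒ r4c2=1.
Step 2. [r1c1∈{2}] r1c1 has the single candidate 2. So r1c1=2.
Step 3. [r3c3∈{1,4}] r3c3 is the only open cell in row 3 admitting 1. So r3c3=1.
Step 4. [r4c3∈{4}] r4c3 has the single candidate 4, so r4c3=4.
Step 5. [r2c3∈{2}] only 2 remains possible at r2c3, so r2c3=2.
Step 6. [r2c1∈{1}] r2c1 has the single candidate 1. So r2c1=1.
Step 7. [r3c1∈{4}] r3c1 is down to just 4, so r3c1=4.

Answer: 2 4 3 1 / 1 3 2 4 / 4 2 1 3 / 3 1 4 2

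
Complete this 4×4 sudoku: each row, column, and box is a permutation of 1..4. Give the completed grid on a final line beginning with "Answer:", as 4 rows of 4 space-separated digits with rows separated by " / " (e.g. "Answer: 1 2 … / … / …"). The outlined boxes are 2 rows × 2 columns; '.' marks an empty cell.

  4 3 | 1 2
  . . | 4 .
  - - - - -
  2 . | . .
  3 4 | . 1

Step 1. [r2c1∈{1}] nothing but 1 survives at r2c1, so r2c1=1.
Step 2. [r3c4∈{3,4}] 4 has one home in row 3: r3c4. So r3c4=4.
Step 3. [r4c3∈{2}] r4c3's peers cover all but 2, so r4c3=2.
Step 4. [r2c2∈{2}] nothing but 2 survives at r2c2, so r2c2=2.
Step 5. [r3c2∈{1}] r3c2 is down to just 1, so r3c2=1.
Step 6. [r3c3∈{3}] r3c3 is down to just 3, so r3c3=3.
Step 7. [r2c4∈{3}] r2c4 has the single candidate 3 ⇒ r2c4=3.

Answer: 4 3 1 2 / 1 2 4 3 / 2 1 3 4 / 3 4 2 1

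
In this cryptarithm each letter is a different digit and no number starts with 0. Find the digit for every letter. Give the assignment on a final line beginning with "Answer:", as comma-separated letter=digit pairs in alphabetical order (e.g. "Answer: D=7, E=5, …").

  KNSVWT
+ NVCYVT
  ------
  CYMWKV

Step 1. [col 1: T + T ≡ V (mod 10)] several values work for T in column 1 (T + T ≡ V (mod 10), carry-in 0); try T=2 ⇒ T=2.
Step 2. [col 1: T + T ≡ V (mod 10)] in column 1 we have T+T≡V with carry-in 0; given T=2 and digits 2 already taken and all letters distinct, that pins V to 4, so V=4.
Step 3. [col 2: W + V ≡ K (mod 10)] no forcing yet in column 2 (carry-in 0); K=5 is free and consistent — try it, so K=5.
Step 4. [col 2: W + V ≡ K (mod 10)] from column 2 (V=4, K=5, carry-in 0, digits 2,4,5 already taken and all letters distinct): W must equal 1 ⇒ W=1.
Step 5. [col 3: V + Y ≡ W (mod 10)] in column 3 we have V+Y≡W with carry-in 0; given V=4, W=1 and digits 1,2,4,5 already taken and all letters distinct, that pins Y to 7. So Y=7.
Step 6. [col 4: S + C ≡ M (mod 10)] several values work for M in column 4 (S + C ≡ M (mod 10), carry-in 1); try M=9 ⇒ M=9.
Step 7. [col 4: S + C ≡ M (mod 10)] column 4 (S + C ≡ M (mod 10), carry-in 1) doesn't pin S yet; pick S=0 and continue, so S=0.
Step 8. [col 4: S + C ≡ M (mod 10)] column 4 reads S+C+carry(1)=M with S=0, M=9; with digits 0,1,2,4,5,7,9 already taken and all letters distinct, the only value for C is 8 ⇒ C=8.
Step 9. [col 5: N + V ≡ Y (mod 10)] column 5 reads N+V+carry(0)=Y with V=4, Y=7; with digits 0,1,2,4,5,7,8,9 already taken and all letters distinct, the only value for N is 3. So N=3.

Answer: C=8, K=5, M=9, N=3, S=0, T=2, V=4, W=1, Y=7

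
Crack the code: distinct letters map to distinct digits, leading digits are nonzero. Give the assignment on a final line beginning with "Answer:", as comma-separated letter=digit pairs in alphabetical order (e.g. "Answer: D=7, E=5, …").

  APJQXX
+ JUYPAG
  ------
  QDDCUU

Step 1. [col 1: X + G ≡ U (mod 10)] U=1 is one option consistent with column 1 (X + G ≡ U (mod 10), carry-in 0) — take it ⇒ U=1.
Step 2. [col 1: X + G ≡ U (mod 10)] no forcing yet in column 1 (carry-in 0); X=6 is free and consistent — try it, so X=6.
Step 3. [col 1: X + G ≡ U (mod 10)] column 1: given X=6, U=1, carry-in 0, and digits 1,6 already taken and all letters distinct, X+G≡U (mod 10) forces G=5. So G=5.
Step 4. [col 2: X + A ≡ U (mod 10)] column 2 reads X+A+carry(1)=U with X=6, U=1; with digits 1,5,6 already taken and all letters distinct, the only value for A is 4. So A=4.
Step 5. [col 3: Q + P ≡ C (mod 10)] no forcing yet in column 3 (carry-in 1); P=0 is free and consistent — try it, so P=0.
Step 6. [col 3: Q + P ≡ C (mod 10)] column 3 (Q + P ≡ C (mod 10), carry-in 1) doesn't pin C yet; pick C=8 and continue, so C=8.
Step 7. [col 3: Q + P ≡ C (mod 10)] column 3 reads Q+P+carry(1)=C with P=0, C=8; with digits 0,1,4,5,6,8 already taken and all letters distinct, the only value for Q is 7, so Q=7.
Step 8. [col 4: J + Y ≡ D (mod 10)] column 4 reads J+Y+carry(0)=D with nothing yet; with digits 0,1,4,5,6,7,8 already taken and all letters distinct, the only value for D is 2, so D=2.
Step 9. [col 4: J + Y ≡ D (mod 10)] several values work for J in column 4 (J + Y ≡ D (mod 10), carry-in 0); try J=3. So J=3.
Step 10. [col 4: J + Y ≡ D (mod 10)] from column 4 (J=3, D=2, carry-in 0, digits 0,1,2,3,4,5,6,7,8 already taken and all letters distinct): Y must equal 9 ⇒ Y=9.

Answer: A=4, C=8, D=2, G=5, J=3, P=0, Q=7, U=1, X=6, Y=9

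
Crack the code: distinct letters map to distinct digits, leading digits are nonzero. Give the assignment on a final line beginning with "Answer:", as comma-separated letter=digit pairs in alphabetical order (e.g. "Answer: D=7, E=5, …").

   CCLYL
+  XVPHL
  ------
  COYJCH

Step 1. [col 1: L + L ≡ H (mod 10)] several values work for H in column 1 (L + L ≡ H (mod 10), carry-in 0); try H=4 ⇒ H=4.
Step 2. [col 1: L + L ≡ H (mod 10)] several values work for L in column 1 (L + L ≡ H (mod 10), carry-in 0); try L=2, so L=2.
Step 3. [col 2: Y + H ≡ C (mod 10)] C=1 is one option consistent with column 2 (Y + H ≡ C (mod 10), carry-in 0) — take it. So C=1.
Step 4. [col 2: Y + H ≡ C (mod 10)] from column 2 (H=4, C=1, carry-in 0, digits 1,2,4 already taken and all letters distinct): Y must equal 7, so Y=7.
Step 5. [col 3: L + P ≡ J (mod 10)] several values work for P in column 3 (L + P ≡ J (mod 10), carry-in 1); try P=5 ⇒ P=5.
Step 6. [col 3: L + P ≡ J (mod 10)] from column 3 (L=2, P=5, carry-in 1, digits 1,2,4,5,7 already taken and all letters distinct): J must equal 8, so J=8.
Step 7. [col 4: C + V ≡ Y (mod 10)] column 4: given C=1, Y=7, carry-in 0, and digits 1,2,4,5,7,8 already taken and all letters distinct, C+V≡Y (mod 10) forces V=6. So V=6.
Step 8. [col 5: C + X ≡ O (mod 10)] column 5: given C=1, carry-in 0, and digits 1,2,4,5,6,7,8 already taken and all letters distinct, C+X≡O (mod 10) forces O=0. So O=0.
Step 9. [col 5: C + X ≡ O (mod 10)] in column 5 we have C+X≡O with carry-in 0; given C=1, O=0 and digits 0,1,2,4,5,6,7,8 already taken and all letters distinct, that pins X to 9 ⇒ X=9.

Answer: C=1, H=4, J=8, L=2, O=0, P=5, V=6, X=9, Y=7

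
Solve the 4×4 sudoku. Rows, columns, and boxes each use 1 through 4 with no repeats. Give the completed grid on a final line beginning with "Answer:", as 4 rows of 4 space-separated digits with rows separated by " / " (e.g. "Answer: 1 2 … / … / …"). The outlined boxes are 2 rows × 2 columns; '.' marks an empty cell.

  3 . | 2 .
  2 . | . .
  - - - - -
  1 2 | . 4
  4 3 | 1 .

Step 1. [r1c2∈{1,4}] across row 1, 4 lands solely at r1c2. So r1c2=4.
Step 2. [r2c4∈{1,3}] in col 4, 3 fits only at r2c4, so r2c4=3.
Step 3. [r2c2∈{1}] r2c2's peers cover all but 1. So r2c2=1.
Step 4. [r1c4∈{1}] nothing but 1 survives at r1c4 ⇒ r1c4=1.
Step 5. [r3c3∈{3}] only 3 remains possible at r3c3 ⇒ r3c3=3.
Step 6. [r2c3∈{4}] r2c3's peers cover all but 4. So r2c3=4.
Step 7. [r4c4∈{2}] r4c4's peers cover all but 2, so r4c4=2.

Answer: 3 4 2 1 / 2 1 4 3 / 1 2 3 4 / 4 3 1 2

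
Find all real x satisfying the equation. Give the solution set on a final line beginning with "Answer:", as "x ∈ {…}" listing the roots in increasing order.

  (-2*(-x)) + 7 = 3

Step 1. [(-2*(-x)) + 7 = 3] 7 comes off first (subtract 7), so sub: -2*(-x) = -4.
Step 2. [-2*(-x) = -4] divide by the outer -2. So div: -x = 2.
Step 3. [-x = 2] LHS negated; negate both sides. So neg: x = -2.

Answer: x ∈ {-2}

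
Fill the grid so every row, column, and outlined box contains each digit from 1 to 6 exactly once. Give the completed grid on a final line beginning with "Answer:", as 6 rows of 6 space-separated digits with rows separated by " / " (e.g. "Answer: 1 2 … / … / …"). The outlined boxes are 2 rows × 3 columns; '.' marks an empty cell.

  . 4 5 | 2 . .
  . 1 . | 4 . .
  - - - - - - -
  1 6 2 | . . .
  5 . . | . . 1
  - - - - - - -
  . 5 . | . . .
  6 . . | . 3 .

Step 1. [r5c1∈{2,3,4}] r5c1 is the only open cell in col 1 admitting 4, so r5c1=4.
Step 2. [r2c3∈{3,6}] col 3 places 6 nowhere but r2c3. So r2c3=6.
Step 3. [r4c5∈{2,4,6}] r4c5 is the only open cell in row 4 admitting 2 ⇒ r4c5=2.
Step 4. [r6c6∈{2,4,5}] r6c6 is the only open cell in row 6 admitting 4 ⇒ r6c6=4.
Step 5. [r4c2∈{3}] only 3 remains possible at r4c2 ⇒ r4c2=3.
Step 6. [r6c3∈{1}] r6c3 is down to just 1, so r6c3=1.
Step 7. [r2c5∈{5}] only 5 remains possible at r2c5, so r2c5=5.
Step 8. [r2c6∈{3}] r2c6 has the single candidate 3 ⇒ r2c6=3.
Step 9. [r1c6∈{6}] r1c6's peers cover all but 6, so r1c6=6.
Step 10. [r5c5∈{1,6}] across col 5, 6 lands solely at r5c5, so r5c5=6.
Step 11. [r3c6∈{5}] only 5 remains possible at r3c6. So r3c6=5.
Step 12. [r5c6∈{2}] only 2 remains possible at r5c6. So r5c6=2.
Step 13. [r5c3∈{3}] nothing but 3 survives at r5c3, so r5c3=3.
Step 14. [r4c4∈{6}] nothing but 6 survives at r4c4 ⇒ r4c4=6.
Step 15. [r3c5∈{4}] r3c5 has the single candidate 4. So r3c5=4.
Step 16. [r2c1∈{2}] r2c1's peers cover all but 2 ⇒ r2c1=2.
Step 17. [r6c2∈{2}] nothing but 2 survives at r6c2 ⇒ r6c2=2.
Step 18. [r6c4∈{5}] r6c4's peers cover all but 5, so r6c4=5.
Step 19. [r5c4∈{1}] nothing but 1 survives at r5c4. So r5c4=1.
Step 20. [r4c3∈{4}] r4c3 is down to just 4, so r4c3=4.
Step 21. [r1c5∈{1}] r1c5 has the single candidate 1. So r1c5=1.
Step 22. [r1c1∈{3}] r1c1 has the single candidate 3. So r1c1=3.
Step 23. [r3c4∈{3}] r3c4's peers cover all but 3, so r3c4=3.

Answer: 3 4 5 2 1 6 / 2 1 6 4 5 3 / 1 6 2 3 4 5 / 5 3 4 6 2 1 / 4 5 3 1 6 2 / 6 2 1 5 3 4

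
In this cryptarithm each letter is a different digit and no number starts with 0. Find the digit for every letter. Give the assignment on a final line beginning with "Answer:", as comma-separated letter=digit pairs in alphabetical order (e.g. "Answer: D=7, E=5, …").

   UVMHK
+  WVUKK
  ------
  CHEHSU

Step 1. [C] C is the leading digit of a 6-digit sum of two 5-digit numbers; the final carry is exactly 1, so C=1.
Step 2. [col 1: K + K ≡ U (mod 10)] column 1 (K + K ≡ U (mod 10), carry-in 0) doesn't pin U yet; pick U=6 and continue. So U=6.
Step 3. [col 1: K + K ≡ U (mod 10)] several values work for K in column 1 (K + K ≡ U (mod 10), carry-in 0); try K=8 ⇒ K=8.
Step 4. [col 2: H + K ≡ S (mod 10)] several values work for H in column 2 (H + K ≡ S (mod 10), carry-in 1); try H=0 ⇒ H=0.
Step 5. [col 2: H + K ≡ S (mod 10)] from column 2 (H=0, K=8, carry-in 1, digits 0,1,6,8 already taken and all letters distinct): S must equal 9 ⇒ S=9.
Step 6. [col 3: M + U ≡ H (mod 10)] column 3: given U=6, H=0, carry-in 0, and digits 0,1,6,8,9 already taken and all letters distinct, M+U≡H (mod 10) forces M=4 ⇒ M=4.
Step 7. [col 4: V + V ≡ E (mod 10)] V=7 is one option consistent with column 4 (V + V ≡ E (mod 10), carry-in 1) — take it, so V=7.
Step 8. [col 4: V + V ≡ E (mod 10)] column 4: given V=7, carry-in 1, and digits 0,1,4,6,7,8,9 already taken and all letters distinct, V+V≡E (mod 10) forces E=5 ⇒ E=5.
Step 9. [col 5: U + W ≡ H (mod 10)] in column 5 we have U+W≡H with carry-in 1; given U=6, H=0 and digits 0,1,4,5,6,7,8,9 already taken and all letters distinct, that pins W to 3, so W=3.

Answer: C=1, E=5, H=0, K=8, M=4, S=9, U=6, V=7, W=3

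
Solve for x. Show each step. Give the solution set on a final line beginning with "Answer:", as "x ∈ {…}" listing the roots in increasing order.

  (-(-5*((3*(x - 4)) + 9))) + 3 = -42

Step 1. [(-(-5*((3*(x - 4)) + 9))) + 3 = -42] the outer +3 inverts by subtracting 3 ⇒ sub: -(-5*((3*(x - 4)) + 9)) = -45.
Step 2. [-(-5*((3*(x - 4)) + 9)) = -45] flip signs both sides, so neg: -5*((3*(x - 4)) + 9) = 45.
Step 3. [-5*((3*(x - 4)) + 9) = 45] LHS = -5·(…); ÷-5 both sides ⇒ div: (3*(x - 4)) + 9 = -9.
Step 4. [(3*(x - 4)) + 9 = -9] common factor 3 (LHS and -9) — divide through. So factor: (x - 4) + 3 = -3.
Step 5. [(x - 4) + 3 = -3] subtract 3: x sits inside (… + 3). So sub: x - 4 = -6.
Step 6. [x - 4 = -6] -4 is outermost — add 4 both sides ⇒ sub: x = -2.

Answer: x ∈ {-2}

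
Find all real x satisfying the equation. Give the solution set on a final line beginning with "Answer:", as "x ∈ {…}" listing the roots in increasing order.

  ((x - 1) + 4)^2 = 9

Step 1. [((x - 1) + 4)^2 = 9] 9 ≥ 0, LHS is (·)² — take ±√, so sqrt: (x - 1) + 4 = 3 or -3.
Step 2. [(x - 1) + 4 = 3 or -3] subtract 4: x sits inside (… + 4). So sub: x - 1 = -1 or -7.
Step 3. [x - 1 = -1 or -7] add 1: x sits inside (… - 1). So sub: x = 0 or -6.

Answer: x ∈ {-6, 0}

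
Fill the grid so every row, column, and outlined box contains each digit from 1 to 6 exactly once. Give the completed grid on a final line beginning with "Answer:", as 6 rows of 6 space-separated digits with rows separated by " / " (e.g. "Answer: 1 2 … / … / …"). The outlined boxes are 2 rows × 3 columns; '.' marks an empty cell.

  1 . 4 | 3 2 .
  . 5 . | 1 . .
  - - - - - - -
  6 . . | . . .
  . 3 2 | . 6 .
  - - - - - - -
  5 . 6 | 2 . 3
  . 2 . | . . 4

Step 1. [r3c3∈{1,5}] 5 has one home in col 3: r3c3. So r3c3=5.
Step 2. [r3c2∈{1,4}] in box 3, 1 fits only at r3c2, so r3c2=1.
Step 3. [r1c6∈{5,6}] row 1 places 5 nowhere but r1c6. So r1c6=5.
Step 4. [r6c3∈{1,3}] r6c3 is the only open cell in col 3 admitting 1, so r6c3=1.
Step 5. [r3c4∈{4}] nothing but 4 survives at r3c4, so r3c4=4.
Step 6. [r4c4∈{5}] r4c4 is down to just 5, so r4c4=5.
Step 7. [r2c1∈{2,3}] 2 has one home in row 2: r2c1, so r2c1=2.
Step 8. [r4c1∈{4}] r4c1's peers cover all but 4. So r4c1=4.
Step 9. [r4c6∈{1}] only 1 remains possible at r4c6, so r4c6=1.
Step 10. [r3c5∈{3}] r3c5 has the single candidate 3, so r3c5=3.
Step 11. [r2c3∈{3}] r2c3's peers cover all but 3. So r2c3=3.
Step 12. [r1c2∈{6}] r1c2 has the single candidate 6. So r1c2=6.
Step 13. [r6c1∈{3}] r6c1's peers cover all but 3 ⇒ r6c1=3.
Step 14. [r5c5∈{1}] r5c5's peers cover all but 1. So r5c5=1.
Step 15. [r2c6∈{6}] r2c6 is down to just 6 ⇒ r2c6=6.
Step 16. [r6c4∈{6}] nothing but 6 survives at r6c4. So r6c4=6.
Step 17. [r6c5∈{5}] nothing but 5 survives at r6c5, so r6c5=5.
Step 18. [r2c5∈{4}] r2c5 has the single candidate 4, so r2c5=4.
Step 19. [r3c6∈{2}] nothing but 2 survives at r3c6, so r3c6=2.
Step 20. [r5c2∈{4}] r5c2's peers cover all but 4. So r5c2=4.

Answer: 1 6 4 3 2 5 / 2 5 3 1 4 6 / 6 1 5 4 3 2 / 4 3 2 5 6 1 / 5 4 6 2 1 3 / 3 2 1 6 5 4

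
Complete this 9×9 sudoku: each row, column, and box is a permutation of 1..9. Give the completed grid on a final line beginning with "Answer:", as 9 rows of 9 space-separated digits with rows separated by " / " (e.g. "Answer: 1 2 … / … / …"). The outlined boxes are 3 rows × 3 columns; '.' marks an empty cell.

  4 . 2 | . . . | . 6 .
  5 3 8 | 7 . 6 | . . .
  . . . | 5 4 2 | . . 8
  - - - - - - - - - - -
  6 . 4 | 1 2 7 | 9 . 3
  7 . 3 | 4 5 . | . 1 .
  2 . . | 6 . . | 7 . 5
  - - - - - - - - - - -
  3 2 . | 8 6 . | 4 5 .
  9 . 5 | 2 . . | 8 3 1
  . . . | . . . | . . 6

Step 1. [r3c1∈{1}] nothing but 1 survives at r3c1 ⇒ r3c1=1.
Step 2. [r9c6∈{1,3,4,5,9}] across row 9, 5 lands solely at r9c6 ⇒ r9c6=5.
Step 3. [r9c2∈{1,4,7,8}] 4 has one home in row 9: r9c2, so r9c2=4.
Step 4. [r3c3∈{6,7,9}] r3c3 is the only open cell in col 3 admitting 6, so r3c3=6.
Step 5. [r6c3∈{1,9}] col 3 places 9 nowhere but r6c3, so r6c3=9.
Step 6. [r2c9∈{2,4,9}] r2c9 is the only open cell in col 9 admitting 4. So r2c9=4.
Step 7. [r5c2∈{8}] only 8 remains possible at r5c2. So r5c2=8.
Step 8. [r9c7∈{2}] nothing but 2 survives at r9c7, so r9c7=2.
Step 9. [r8c5∈{7}] r8c5 is down to just 7, so r8c5=7.
Step 10. [r5c6∈{9}] r5c6 has the single candidate 9. So r5c6=9.
Step 11. [r7c9∈{7,9}] in row 7, 9 fits only at r7c9. So r7c9=9.
Step 12. [r7c6∈{1}] r7c6's peers cover all but 1. So r7c6=1.
Step 13. [r1c9∈{7}] r1c9's peers cover all but 7, so r1c9=7.
Step 14. [r1c2∈{9}] only 9 remains possible at r1c2 ⇒ r1c2=9.
Step 15. [r1c4∈{3}] only 3 remains possible at r1c4 ⇒ r1c4=3.
Step 16. [r2c5∈{1,9}] in box 2, 9 fits only at r2c5. So r2c5=9.
Step 17. [r6c6∈{3,8}] across col 6, 3 lands solely at r6c6. So r6c6=3.
Step 18. [r1c5∈{1,8}] across col 5, 1 lands solely at r1c5, so r1c5=1.
Step 19. [r9c3∈{1,7}] in row 9, 1 fits only at r9c3 ⇒ r9c3=1.
Step 20. [r6c5∈{8}] r6c5 has the single candidate 8 ⇒ r6c5=8.
Step 21. [r3c8∈{9}] r3c8 has the single candidate 9. So r3c8=9.
Step 22. [r3c7∈{3}] only 3 remains possible at r3c7 ⇒ r3c7=3.
Step 23. [r7c3∈{7}] r7c3 is down to just 7, so r7c3=7.
Step 24. [r8c6∈{4}] r8c6 is down to just 4 ⇒ r8c6=4.
Step 25. [r2c7∈{1}] only 1 remains possible at r2c7, so r2c7=1.
Step 26. [r9c5∈{3}] r9c5 has the single candidate 3. So r9c5=3.
Step 27. [r1c6∈{8}] nothing but 8 survives at r1c6, so r1c6=8.
Step 28. [r9c1∈{8}] nothing but 8 survives at r9c1 ⇒ r9c1=8.
Step 29. [r4c8∈{8}] nothing but 8 survives at r4c8, so r4c8=8.
Step 30. [r9c8∈{7}] r9c8 has the single candidate 7, so r9c8=7.
Step 31. [r2c8∈{2}] r2c8's peers cover all but 2, so r2c8=2.
Step 32. [r3c2∈{7}] r3c2 is down to just 7 ⇒ r3c2=7.
Step 33. [r8c2∈{6}] r8c2 is down to just 6 ⇒ r8c2=6.
Step 34. [r5c7∈{6}] r5c7's peers cover all but 6, so r5c7=6.
Step 35. [r9c4∈{9}] r9c4 has the single candidate 9, so r9c4=9.
Step 36. [r6c2∈{1}] nothing but 1 survives at r6c2, so r6c2=1.
Step 37. [r4c2∈{5}] nothing but 5 survives at r4c2, so r4c2=5.
Step 38. [r5c9∈{2}] only 2 remains possible at r5c9 ⇒ r5c9=2.
Step 39. [r1c7∈{5}] r1c7 is down to just 5. So r1c7=5.
Step 40. [r6c8∈{4}] r6c8's peers cover all but 4. So r6c8=4.

Answer: 4 9 2 3 1 8 5 6 7 / 5 3 8 7 9 6 1 2 4 / 1 7 6 5 4 2 3 9 8 / 6 5 4 1 2 7 9 8 3 / 7 8 3 4 5 9 6 1 2 / 2 1 9 6 8 3 7 4 5 / 3 2 7 8 6 1 4 5 9 / 9 6 5 2 7 4 8 3 1 / 8 4 1 9 3 5 2 7 6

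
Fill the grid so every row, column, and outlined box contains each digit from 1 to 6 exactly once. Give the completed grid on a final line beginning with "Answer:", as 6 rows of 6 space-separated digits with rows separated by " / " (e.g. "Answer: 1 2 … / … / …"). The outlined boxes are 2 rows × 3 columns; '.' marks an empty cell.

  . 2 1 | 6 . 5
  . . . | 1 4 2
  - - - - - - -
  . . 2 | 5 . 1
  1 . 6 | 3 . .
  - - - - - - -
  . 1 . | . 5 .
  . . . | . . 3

Step 1. [r1c1∈{3,4}] 4 has one home in row 1: r1c1. So r1c1=4.
Step 2. [r5c6∈{4,6}] 6 has one home in col 6: r5c6, so r5c6=6.
Step 3. [r3c1∈{3}] r3c1 is down to just 3, so r3c1=3.
Step 4. [r4c2∈{4,5}] 5 has one home in row 4: r4c2. So r4c2=5.
Step 5. [r5c1∈{2}] r5c1 is down to just 2. So r5c1=2.
Step 6. [r5c4∈{4}] nothing but 4 survives at r5c4. So r5c4=4.
Step 7. [r6c3∈{4,5}] across col 3, 4 lands solely at r6c3, so r6c3=4.
Step 8. [r2c3∈{3,5}] 5 has one home in col 3: r2c3. So r2c3=5.
Step 9. [r6c2∈{6}] r6c2 is down to just 6 ⇒ r6c2=6.
Step 10. [r6c4∈{2}] r6c4's peers cover all but 2. So r6c4=2.
Step 11. [r1c5∈{3}] r1c5's peers cover all but 3, so r1c5=3.
Step 12. [r4c5∈{2}] r4c5 is down to just 2 ⇒ r4c5=2.
Step 13. [r3c2∈{4}] r3c2's peers cover all but 4. So r3c2=4.
Step 14. [r4c6∈{4}] r4c6 is down to just 4, so r4c6=4.
Step 15. [r6c1∈{5}] only 5 remains possible at r6c1. So r6c1=5.
Step 16. [r3c5∈{6}] r3c5's peers cover all but 6. So r3c5=6.
Step 17. [r2c2∈{3}] r2c2's peers cover all but 3. So r2c2=3.
Step 18. [r6c5∈{1}] r6c5's peers cover all but 1 ⇒ r6c5=1.
Step 19. [r2c1∈{6}] nothing but 6 survives at r2c1. So r2c1=6.
Step 20. [r5c3∈{3}] r5c3's peers cover all but 3. So r5c3=3.

Answer: 4 2 1 6 3 5 / 6 3 5 1 4 2 / 3 4 2 5 6 1 / 1 5 6 3 2 4 / 2 1 3 4 5 6 / 5 6 4 2 1 3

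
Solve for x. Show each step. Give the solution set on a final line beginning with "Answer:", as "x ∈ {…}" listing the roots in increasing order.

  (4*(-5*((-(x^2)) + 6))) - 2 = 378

Step 1. [(4*(-5*((-(x^2)) + 6))) - 2 = 378] 2 comes off first (add 2). So sub: 4*(-5*((-(x^2)) + 6)) = 380.
Step 2. [4*(-5*((-(x^2)) + 6)) = 380] leading coefficient 4: divide by 4, so div: -5*((-(x^2)) + 6) = 95.
Step 3. [-5*((-(x^2)) + 6) = 95] leading coefficient -5: divide by -5 ⇒ div: (-(x^2)) + 6 = -19.
Step 4. [(-(x^2)) + 6 = -19] 6 comes off first (subtract 6), so sub: -(x^2) = -25.
Step 5. [-(x^2) = -25] flip signs both sides. So neg: x^2 = 25.
Step 6. [x^2 = 25] √ both sides: 25 ≥ 0 gives two branches, so sqrt: x = 5 or -5.

Answer: x ∈ {-5, 5}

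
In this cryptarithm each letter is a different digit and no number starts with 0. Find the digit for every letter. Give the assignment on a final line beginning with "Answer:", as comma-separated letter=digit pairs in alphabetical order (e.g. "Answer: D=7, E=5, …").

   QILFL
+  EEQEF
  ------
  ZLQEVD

Step 1. [col 1: L + F ≡ D (mod 10)] no forcing yet in column 1 (carry-in 0); F=2 is free and consistent — try it, so F=2.
Step 2. [col 1: L + F ≡ D (mod 10)] column 1 (L + F ≡ D (mod 10), carry-in 0) doesn't pin D yet; pick D=5 and continue, so D=5.
Step 3. [col 1: L + F ≡ D (mod 10)] column 1: given F=2, D=5, carry-in 0, and digits 2,5 already taken and all letters distinct, L+F≡D (mod 10) forces L=3 ⇒ L=3.
Step 4. [col 2: F + E ≡ V (mod 10)] no forcing yet in column 2 (carry-in 0); V=0 is free and consistent — try it. So V=0.
Step 5. [col 2: F + E ≡ V (mod 10)] in column 2 we have F+E≡V with carry-in 0; given F=2, V=0 and digits 0,2,3,5 already taken and all letters distinct, that pins E to 8, so E=8.
Step 6. [Z] adding two 5-digit numbers gives at most 5+1 digits, and here it does — Z is that final carry and must be 1, so Z=1.
Step 7. [col 3: L + Q ≡ E (mod 10)] from column 3 (L=3, E=8, carry-in 1, digits 0,1,2,3,5,8 already taken and all letters distinct): Q must equal 4. So Q=4.
Step 8. [col 4: I + E ≡ Q (mod 10)] column 4 reads I+E+carry(0)=Q with E=8, Q=4; with digits 0,1,2,3,4,5,8 already taken and all letters distinct, the only value for I is 6. So I=6.

Answer: D=5, E=8, F=2, I=6, L=3, Q=4, V=0, Z=1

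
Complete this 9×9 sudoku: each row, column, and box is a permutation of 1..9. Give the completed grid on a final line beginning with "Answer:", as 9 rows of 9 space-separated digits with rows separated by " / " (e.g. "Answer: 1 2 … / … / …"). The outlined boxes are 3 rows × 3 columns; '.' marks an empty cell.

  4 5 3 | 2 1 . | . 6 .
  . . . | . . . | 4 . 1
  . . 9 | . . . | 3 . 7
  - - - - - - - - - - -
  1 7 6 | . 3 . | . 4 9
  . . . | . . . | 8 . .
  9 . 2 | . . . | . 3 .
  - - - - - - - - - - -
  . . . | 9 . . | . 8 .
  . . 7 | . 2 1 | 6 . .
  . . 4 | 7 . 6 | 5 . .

Step 1. [r6c2∈{4,8}] r6c2 is the only open cell in box 4 admitting 8. So r6c2=8.
Step 2. [r5c3∈{5}] r5c3's peers cover all but 5 ⇒ r5c3=5.
Step 3. [r1c6∈{7,8,9}] row 1 places 7 nowhere but r1c6. So r1c6=7.
Step 4. [r2c3∈{8}] nothing but 8 survives at r2c3. So r2c3=8.
Step 5. [r5c2∈{3,4}] col 2 places 4 nowhere but r5c2, so r5c2=4.
Step 6. [r4c7∈{2}] r4c7 has the single candidate 2 ⇒ r4c7=2.
Step 7. [r3c2∈{1,2,6}] across row 3, 1 lands solely at r3c2, so r3c2=1.
Step 8. [r9c8∈{1,2,9}] r9c8 is the only open cell in row 9 admitting 1, so r9c8=1.
Step 9. [r6c9∈{5,6}] col 9 places 5 nowhere but r6c9 ⇒ r6c9=5.
Step 10. [r6c6∈{4}] only 4 remains possible at r6c6. So r6c6=4.
Step 11. [r9c2∈{2,3,9}] 9 has one home in row 9: r9c2, so r9c2=9.
Step 12. [r8c2∈{3}] r8c2 has the single candidate 3, so r8c2=3.
Step 13. [r2c4∈{3,5,6}] across col 4, 3 lands solely at r2c4. So r2c4=3.
Step 14. [r9c5∈{8}] r9c5 has the single candidate 8, so r9c5=8.
Step 15. [r9c1∈{2}] r9c1 is down to just 2, so r9c1=2.
Step 16. [r3c1∈{6}] r3c1 has the single candidate 6 ⇒ r3c1=6.
Step 17. [r2c5∈{5,6,9}] row 2 places 6 nowhere but r2c5. So r2c5=6.
Step 18. [r2c6∈{5,9}] across box 2, 9 lands solely at r2c6. So r2c6=9.
Step 19. [r7c1∈{5}] r7c1 has the single candidate 5. So r7c1=5.
Step 20. [r3c5∈{4,5}] r3c5 is the only open cell in col 5 admitting 5 ⇒ r3c5=5.
Step 21. [r6c7∈{1,7}] r6c7 is the only open cell in col 7 admitting 1. So r6c7=1.
Step 22. [r4c6∈{5,8}] across col 6, 5 lands solely at r4c6, so r4c6=5.
Step 23. [r8c9∈{4}] r8c9 has the single candidate 4. So r8c9=4.
Step 24. [r2c2∈{2}] only 2 remains possible at r2c2 ⇒ r2c2=2.
Step 25. [r5c9∈{6}] only 6 remains possible at r5c9 ⇒ r5c9=6.
Step 26. [r6c5∈{7}] r6c5 is down to just 7, so r6c5=7.
Step 27. [r4c4∈{8}] r4c4 has the single candidate 8. So r4c4=8.
Step 28. [r7c6∈{3}] only 3 remains possible at r7c6. So r7c6=3.
Step 29. [r5c8∈{7}] nothing but 7 survives at r5c8, so r5c8=7.
Step 30. [r9c9∈{3}] r9c9's peers cover all but 3 ⇒ r9c9=3.
Step 31. [r8c4∈{5}] r8c4 has the single candidate 5 ⇒ r8c4=5.
Step 32. [r5c6∈{2}] nothing but 2 survives at r5c6, so r5c6=2.
Step 33. [r1c9∈{8}] r1c9 is down to just 8, so r1c9=8.
Step 34. [r1c7∈{9}] only 9 remains possible at r1c7. So r1c7=9.
Step 35. [r3c4∈{4}] r3c4 is down to just 4. So r3c4=4.
Step 36. [r8c1∈{8}] r8c1's peers cover all but 8, so r8c1=8.
Step 37. [r7c2∈{6}] r7c2 is down to just 6, so r7c2=6.
Step 38. [r7c9∈{2}] only 2 remains possible at r7c9 ⇒ r7c9=2.
Step 39. [r3c6∈{8}] r3c6 is down to just 8. So r3c6=8.
Step 40. [r3c8∈{2}] nothing but 2 survives at r3c8, so r3c8=2.
Step 41. [r6c4∈{6}] r6c4's peers cover all but 6 ⇒ r6c4=6.
Step 42. [r5c5∈{9}] r5c5 has the single candidate 9, so r5c5=9.
Step 43. [r5c4∈{1}] r5c4's peers cover all but 1, so r5c4=1.
Step 44. [r7c5∈{4}] nothing but 4 survives at r7c5, so r7c5=4.
Step 45. [r7c3∈{1}] r7c3's peers cover all but 1, so r7c3=1.
Step 46. [r7c7∈{7}] only 7 remains possible at r7c7. So r7c7=7.
Step 47. [r2c1∈{7}] r2c1's peers cover all but 7, so r2c1=7.
Step 48. [r2c8∈{5}] nothing but 5 survives at r2c8 ⇒ r2c8=5.
Step 49. [r8c8∈{9}] nothing but 9 survives at r8c8 ⇒ r8c8=9.
Step 50. [r5c1∈{3}] r5c1's peers cover all but 3 ⇒ r5c1=3.

Answer: 4 5 3 2 1 7 9 6 8 / 7 2 8 3 6 9 4 5 1 / 6 1 9 4 5 8 3 2 7 / 1 7 6 8 3 5 2 4 9 / 3 4 5 1 9 2 8 7 6 / 9 8 2 6 7 4 1 3 5 / 5 6 1 9 4 3 7 8 2 / 8 3 7 5 2 1 6 9 4 / 2 9 4 7 8 6 5 1 3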